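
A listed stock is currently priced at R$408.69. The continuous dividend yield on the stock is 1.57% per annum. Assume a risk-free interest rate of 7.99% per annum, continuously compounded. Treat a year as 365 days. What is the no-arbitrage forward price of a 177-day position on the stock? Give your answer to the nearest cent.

R$421.61

F = S·e^((r − q)T) = 408.69 · e^((0.0799 − 0.0157) × 177/365)
= 408.69 · e^0.031133 = 408.69 × 1.031623
F = R$421.61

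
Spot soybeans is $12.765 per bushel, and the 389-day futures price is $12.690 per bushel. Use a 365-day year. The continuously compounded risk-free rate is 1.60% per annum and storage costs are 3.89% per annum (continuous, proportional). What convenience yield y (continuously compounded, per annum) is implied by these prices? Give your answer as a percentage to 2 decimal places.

F = S·e^((r+u−y)T) ⇒ (r+u−y) = ln(F/S)/T
ln(12.690/12.765) = -0.005893; /T ⇒ -0.005529
y = r + u − ln(F/S)/T = 0.0160 + 0.0389 + 0.005529 = 0.060429
y = 6.04%

6.04%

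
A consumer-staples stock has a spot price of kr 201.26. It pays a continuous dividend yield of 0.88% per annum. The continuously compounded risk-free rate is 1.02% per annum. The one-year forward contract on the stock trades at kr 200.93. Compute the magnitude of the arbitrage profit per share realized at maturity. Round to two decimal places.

kr 0.61 per share

Fair forward: F* = S·e^(carry·T), with carry = (r − q) = 0.0102 − 0.0088 = 0.0014
F* = 201.26 · e^(0.0014 × 12/12) = 201.26 · e^0.001400 = 201.26 × 1.001401 = kr 201.5420
Market kr 200.93 < fair kr 201.5420: forward underpriced → reverse cash-and-carry (short spot, go long the forward).
At maturity, profit = |F_mkt − F*| = |200.93 − 201.5420| = kr 0.61 per share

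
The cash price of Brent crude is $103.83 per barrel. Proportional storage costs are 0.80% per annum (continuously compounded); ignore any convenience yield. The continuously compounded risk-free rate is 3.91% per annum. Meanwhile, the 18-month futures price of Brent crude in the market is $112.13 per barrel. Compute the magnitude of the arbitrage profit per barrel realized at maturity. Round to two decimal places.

$0.70 per barrel

Fair futures: F* = S·e^(carry·T), with carry = (r + u) = 0.0391 + 0.0080 = 0.0471
F* = 103.83 · e^(0.0471 × 18/12) = 103.83 · e^0.070650 = 103.83 × 1.073206 = $111.4310
Market $112.13 > fair $111.4310: forward overpriced → cash-and-carry (buy spot, short the forward).
At maturity, profit = |F_mkt − F*| = |112.13 − 111.4310| = $0.70 per barrel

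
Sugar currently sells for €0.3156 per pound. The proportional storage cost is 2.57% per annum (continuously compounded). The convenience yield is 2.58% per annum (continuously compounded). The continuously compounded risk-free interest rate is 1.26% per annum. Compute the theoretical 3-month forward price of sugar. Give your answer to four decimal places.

Net carry = r + u − y = 0.0126 + 0.0257 − 0.0258 = 0.0125
F = S·e^((r+u−y)T) = 0.3156 · e^(0.0125 × 3/12) = 0.3156 · e^0.003125
= 0.3156 × 1.003130 = €0.3166 per pound

€0.3166 per pound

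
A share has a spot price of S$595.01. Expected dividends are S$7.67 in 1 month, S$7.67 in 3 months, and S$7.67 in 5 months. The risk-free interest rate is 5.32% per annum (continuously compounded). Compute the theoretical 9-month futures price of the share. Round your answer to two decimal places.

S$595.60

PV(dividends) I = 7.67·e^(−0.0532·1/12) + 7.67·e^(−0.0532·3/12) + 7.67·e^(−0.0532·5/12)
I = 7.6361 + 7.5687 + 7.5019 = 22.7067
F = (S − I)·e^(rT) = (595.01 − 22.7067) · e^(0.0532·9/12)
= 572.3033 · e^0.039900 = 572.3033 × 1.040707 = S$595.60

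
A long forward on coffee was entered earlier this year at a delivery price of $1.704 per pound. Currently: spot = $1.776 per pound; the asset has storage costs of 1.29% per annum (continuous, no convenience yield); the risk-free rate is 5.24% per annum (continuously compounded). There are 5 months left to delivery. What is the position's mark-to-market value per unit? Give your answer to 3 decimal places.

Current fair forward for the remaining 5 months: F = S·e^((r + u)·T), (r + u) = 0.0524 + 0.0129 = 0.0653
F = 1.776 · e^(0.0653 × 5/12) = 1.776 × 1.027582 = 1.8250
Value of long forward = (F − K)·e^(−rT) = (1.8250 − 1.704) · e^(−0.0524·5/12)
= 0.1210 × 0.978403 = 0.118

$0.118 per pound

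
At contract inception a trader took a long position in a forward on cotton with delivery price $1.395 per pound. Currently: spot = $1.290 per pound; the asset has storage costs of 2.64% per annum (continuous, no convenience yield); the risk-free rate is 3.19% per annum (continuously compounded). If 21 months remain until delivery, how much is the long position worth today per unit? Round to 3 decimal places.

Current fair forward for the remaining 21 months: F = S·e^((r + u)·T), (r + u) = 0.0319 + 0.0264 = 0.0583
F = 1.290 · e^(0.0583 × 21/12) = 1.290 × 1.107411 = 1.4286
Value of long forward = (F − K)·e^(−rT) = (1.4286 − 1.395) · e^(−0.0319·21/12)
= 0.0336 × 0.945705 = 0.032

$0.032 per pound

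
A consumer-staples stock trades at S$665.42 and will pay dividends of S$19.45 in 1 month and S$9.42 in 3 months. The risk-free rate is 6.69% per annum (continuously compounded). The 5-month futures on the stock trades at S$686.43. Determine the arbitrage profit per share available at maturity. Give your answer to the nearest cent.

PV(dividends) I = 19.45·e^(−0.0669·1/12) + 9.42·e^(−0.0669·3/12) = 28.6056
Fair futures F* = (S − I)·e^(rT) = (665.42 − 28.6056)·e^0.027875 = 636.8144 × 1.028267 = 654.8152
Market S$686.43 > fair 654.8152: forward overpriced → cash-and-carry (borrow at r, buy the stock and collect the dividends, short the forward).
Profit at T = |F_mkt − F*| = |686.43 − 654.8152| = S$31.61 per share

S$31.61 per share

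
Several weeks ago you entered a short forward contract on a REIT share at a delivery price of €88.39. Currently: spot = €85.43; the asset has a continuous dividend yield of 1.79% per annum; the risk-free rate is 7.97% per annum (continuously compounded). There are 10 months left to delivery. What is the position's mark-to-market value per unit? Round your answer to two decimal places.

-€1.45

Current fair forward for the remaining 10 months: F = S·e^((r − q)·T), (r − q) = 0.0797 − 0.0179 = 0.0618
F = 85.43 · e^(0.0618 × 10/12) = 85.43 × 1.052849 = 89.9449
Value of long forward = (F − K)·e^(−rT) = (89.9449 − 88.39) · e^(−0.0797·10/12)
= 1.5549 × 0.935741 = 1.45
Short position value = −(long value) = -€1.45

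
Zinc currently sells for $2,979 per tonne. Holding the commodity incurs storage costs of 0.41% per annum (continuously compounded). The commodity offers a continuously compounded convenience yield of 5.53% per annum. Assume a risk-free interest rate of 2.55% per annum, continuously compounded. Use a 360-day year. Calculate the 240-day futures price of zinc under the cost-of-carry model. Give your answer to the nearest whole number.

$2,928 per tonne

Net carry = r + u − y = 0.0255 + 0.0041 − 0.0553 = -0.0257
F = S·e^((r+u−y)T) = 2979 · e^(-0.0257 × 240/360) = 2979 · e^-0.017133
= 2979 × 0.983013 = $2,928 per tonne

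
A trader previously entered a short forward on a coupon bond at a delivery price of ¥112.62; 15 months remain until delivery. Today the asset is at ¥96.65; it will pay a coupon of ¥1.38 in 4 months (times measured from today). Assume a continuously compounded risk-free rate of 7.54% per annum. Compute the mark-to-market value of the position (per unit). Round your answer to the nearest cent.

PV(remaining coupons) I = 1.38·e^(−0.0754·4/12) = 1.3457
Current forward F = (S − I)·e^(rT) = (96.65 − 1.3457)·e^(0.0754·15/12) = 95.3043 × 1.098834 = 104.7236
Value (long) = (F − K)·e^(−rT) = (104.7236 − 112.62) × 0.910055 = -7.1862
Short position value = −(long value) = ¥7.19

¥7.19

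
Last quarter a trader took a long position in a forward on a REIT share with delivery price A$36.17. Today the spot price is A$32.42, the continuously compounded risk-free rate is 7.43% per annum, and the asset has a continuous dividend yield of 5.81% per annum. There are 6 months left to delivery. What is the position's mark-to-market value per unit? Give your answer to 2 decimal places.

Current fair forward for the remaining 6 months: F = S·e^((r − q)·T), (r − q) = 0.0743 − 0.0581 = 0.0162
F = 32.42 · e^(0.0162 × 6/12) = 32.42 × 1.008133 = 32.6837
Value of long forward = (F − K)·e^(−rT) = (32.6837 − 36.17) · e^(−0.0743·6/12)
= -3.4863 × 0.963532 = -3.36

-A$3.36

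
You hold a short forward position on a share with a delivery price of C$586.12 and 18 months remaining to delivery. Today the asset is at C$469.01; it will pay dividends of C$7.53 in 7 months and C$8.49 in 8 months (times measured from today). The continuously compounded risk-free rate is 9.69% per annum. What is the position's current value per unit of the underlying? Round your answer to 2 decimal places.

PV(remaining dividends) I = 7.53·e^(−0.0969·7/12) + 8.49·e^(−0.0969·8/12) = 15.0751
Current forward F = (S − I)·e^(rT) = (469.01 − 15.0751)·e^(0.0969·18/12) = 453.9349 × 1.156444 = 524.9503
Value (long) = (F − K)·e^(−rT) = (524.9503 − 586.12) × 0.864720 = -52.8947
Short position value = −(long value) = C$52.89

C$52.89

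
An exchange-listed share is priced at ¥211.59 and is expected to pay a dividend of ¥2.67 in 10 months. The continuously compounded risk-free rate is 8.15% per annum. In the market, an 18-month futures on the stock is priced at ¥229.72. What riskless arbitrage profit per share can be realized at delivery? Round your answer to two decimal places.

PV(dividends) I = 2.67·e^(−0.0815·10/12) = 2.4947
Fair futures F* = (S − I)·e^(rT) = (211.59 − 2.4947)·e^0.122250 = 209.0953 × 1.130037 = 236.2854
Market ¥229.72 < fair 236.2854: forward underpriced → reverse cash-and-carry (short the stock, invest proceeds at r, pay the dividends, go long the forward).
Profit at T = |F_mkt − F*| = |229.72 − 236.2854| = ¥6.57 per share

¥6.57 per share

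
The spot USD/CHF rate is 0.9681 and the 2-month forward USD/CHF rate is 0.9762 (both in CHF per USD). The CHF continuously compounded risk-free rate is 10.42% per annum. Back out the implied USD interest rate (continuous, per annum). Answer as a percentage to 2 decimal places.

F = S·e^((r_CHF − r_USD)T) ⇒ r_USD = r_CHF − ln(F/S)/T
ln(0.9762/0.9681) = 0.008332; /(2/12) = 0.049992
r_USD = 0.1042 − 0.049992 = 0.054208
r_USD = 5.42%

5.42%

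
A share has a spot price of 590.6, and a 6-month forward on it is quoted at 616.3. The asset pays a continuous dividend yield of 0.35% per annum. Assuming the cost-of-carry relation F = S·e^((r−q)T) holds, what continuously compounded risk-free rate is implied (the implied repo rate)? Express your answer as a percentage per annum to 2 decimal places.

From F = S·e^((r−q)T): (r − q) = ln(F/S)/T
ln(616.3/590.6) = ln(1.043515) = 0.042595
(r − q) = 0.042595 / (6/12) = 0.085190
r = ln(F/S)/T + q = 0.085190 + 0.0035 = 0.088690
r = 8.87%

8.87%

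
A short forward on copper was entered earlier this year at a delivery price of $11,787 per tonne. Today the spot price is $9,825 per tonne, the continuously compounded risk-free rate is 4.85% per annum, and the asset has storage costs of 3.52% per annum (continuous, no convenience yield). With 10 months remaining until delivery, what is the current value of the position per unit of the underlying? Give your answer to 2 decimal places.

$1202.64 per tonne

Current fair forward for the remaining 10 months: F = S·e^((r + u)·T), (r + u) = 0.0485 + 0.0352 = 0.0837
F = 9825 · e^(0.0837 × 10/12) = 9825 × 1.07224009 = 10534.7589
Value of long forward = (F − K)·e^(−rT) = (10534.7589 − 11787) · e^(−0.0485·10/12)
= -1252.2411 × 0.96038919 = -1202.64
Short position value = −(long value) = $1202.64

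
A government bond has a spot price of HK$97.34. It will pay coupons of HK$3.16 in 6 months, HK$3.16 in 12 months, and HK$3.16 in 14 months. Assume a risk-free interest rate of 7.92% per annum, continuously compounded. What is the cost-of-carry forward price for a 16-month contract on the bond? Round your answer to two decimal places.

HK$98.36

PV(coupons) I = 3.16·e^(−0.0792·6/12) + 3.16·e^(−0.0792·12/12) + 3.16·e^(−0.0792·14/12)
I = 3.0373 + 2.9194 + 2.8811 = 8.8378
F = (S − I)·e^(rT) = (97.34 − 8.8378) · e^(0.0792·16/12)
= 88.5022 · e^0.105600 = 88.5022 × 1.111377 = HK$98.36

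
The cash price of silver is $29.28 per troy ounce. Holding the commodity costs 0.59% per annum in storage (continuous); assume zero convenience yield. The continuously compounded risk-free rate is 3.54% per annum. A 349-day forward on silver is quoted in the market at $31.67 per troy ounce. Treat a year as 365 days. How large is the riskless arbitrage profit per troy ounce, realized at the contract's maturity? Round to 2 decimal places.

$1.21 per troy ounce

Fair forward: F* = S·e^(carry·T), with carry = (r + u) = 0.0354 + 0.0059 = 0.0413
F* = 29.28 · e^(0.0413 × 349/365) = 29.28 · e^0.039490 = 29.28 × 1.040280 = $30.4594
Market $31.67 > fair $30.4594: forward overpriced → cash-and-carry (buy spot, short the forward).
At maturity, profit = |F_mkt − F*| = |31.67 − 30.4594| = $1.21 per troy ounce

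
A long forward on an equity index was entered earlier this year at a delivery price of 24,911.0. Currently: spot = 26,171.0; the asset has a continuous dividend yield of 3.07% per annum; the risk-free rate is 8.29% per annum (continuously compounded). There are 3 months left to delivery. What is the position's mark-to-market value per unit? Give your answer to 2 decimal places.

Current fair forward for the remaining 3 months: F = S·e^((r − q)·T), (r − q) = 0.0829 − 0.0307 = 0.0522
F = 26171.0 · e^(0.0522 × 3/12) = 26171.0 × 1.01313552 = 26514.7697
Value of long forward = (F − K)·e^(−rT) = (26514.7697 − 24911.0) · e^(−0.0829·3/12)
= 1603.7697 × 0.97948829 = 1570.87

1570.87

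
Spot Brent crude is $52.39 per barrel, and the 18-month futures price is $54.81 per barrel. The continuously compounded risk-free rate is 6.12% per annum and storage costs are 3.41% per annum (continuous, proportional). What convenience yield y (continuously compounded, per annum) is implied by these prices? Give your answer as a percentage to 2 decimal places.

F = S·e^((r+u−y)T) ⇒ (r+u−y) = ln(F/S)/T
ln(54.81/52.39) = 0.045157; /T ⇒ 0.030105
y = r + u − ln(F/S)/T = 0.0612 + 0.0341 − 0.030105 = 0.065195
y = 6.52%

6.52%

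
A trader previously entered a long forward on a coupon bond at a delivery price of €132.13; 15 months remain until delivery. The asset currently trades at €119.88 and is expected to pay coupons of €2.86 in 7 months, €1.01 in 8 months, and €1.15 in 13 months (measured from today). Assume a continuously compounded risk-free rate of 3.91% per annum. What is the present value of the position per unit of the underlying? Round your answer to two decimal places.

PV(remaining coupons) I = 2.86·e^(−0.0391·7/12) + 1.01·e^(−0.0391·8/12) + 1.15·e^(−0.0391·13/12) = 4.8818
Current forward F = (S − I)·e^(rT) = (119.88 − 4.8818)·e^(0.0391·15/12) = 114.9982 × 1.050089 = 120.7583
Value (long) = (F − K)·e^(−rT) = (120.7583 − 132.13) × 0.952300 = -10.8293
Value = -€10.83

-€10.83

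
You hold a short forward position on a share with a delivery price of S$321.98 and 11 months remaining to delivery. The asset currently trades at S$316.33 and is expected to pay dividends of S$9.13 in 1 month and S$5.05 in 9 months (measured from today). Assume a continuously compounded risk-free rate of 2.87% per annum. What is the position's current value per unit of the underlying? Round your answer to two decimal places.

S$11.34

PV(remaining dividends) I = 9.13·e^(−0.0287·1/12) + 5.05·e^(−0.0287·9/12) = 14.0507
Current forward F = (S − I)·e^(rT) = (316.33 − 14.0507)·e^(0.0287·11/12) = 302.2793 × 1.026657 = 310.3372
Value (long) = (F − K)·e^(−rT) = (310.3372 − 321.98) × 0.974035 = -11.3405
Short position value = −(long value) = S$11.34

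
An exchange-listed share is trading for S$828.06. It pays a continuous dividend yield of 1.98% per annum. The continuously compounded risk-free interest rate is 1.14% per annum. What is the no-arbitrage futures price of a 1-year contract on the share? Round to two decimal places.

F = S·e^((r − q)T) = 828.06 · e^((0.0114 − 0.0198) × 1)
= 828.06 · e^-0.008400 = 828.06 × 0.991635
F = S$821.13

S$821.13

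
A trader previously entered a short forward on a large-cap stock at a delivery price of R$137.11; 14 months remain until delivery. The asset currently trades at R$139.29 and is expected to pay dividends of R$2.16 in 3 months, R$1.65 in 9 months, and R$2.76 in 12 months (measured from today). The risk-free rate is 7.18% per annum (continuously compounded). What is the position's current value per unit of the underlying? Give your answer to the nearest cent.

-R$6.94

PV(remaining dividends) I = 2.16·e^(−0.0718·3/12) + 1.65·e^(−0.0718·9/12) + 2.76·e^(−0.0718·12/12) = 6.2539
Current forward F = (S − I)·e^(rT) = (139.29 − 6.2539)·e^(0.0718·14/12) = 133.0361 × 1.087375 = 144.6601
Value (long) = (F − K)·e^(−rT) = (144.6601 − 137.11) × 0.919646 = 6.9434
Short position value = −(long value) = -R$6.94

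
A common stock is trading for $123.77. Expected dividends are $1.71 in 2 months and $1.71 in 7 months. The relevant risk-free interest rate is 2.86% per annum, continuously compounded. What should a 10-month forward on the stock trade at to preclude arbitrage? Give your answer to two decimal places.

$123.29

PV(dividends) I = 1.71·e^(−0.0286·2/12) + 1.71·e^(−0.0286·7/12)
I = 1.7019 + 1.6817 = 3.3836
F = (S − I)·e^(rT) = (123.77 − 3.3836) · e^(0.0286·10/12)
= 120.3864 · e^0.023833 = 120.3864 × 1.024119 = $123.29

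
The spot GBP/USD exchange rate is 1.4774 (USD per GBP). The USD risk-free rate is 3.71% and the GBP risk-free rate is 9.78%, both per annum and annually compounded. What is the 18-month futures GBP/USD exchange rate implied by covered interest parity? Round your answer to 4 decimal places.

1.3566

By covered interest parity, F = S · (1+r_USD)^T / (1+r_GBP)^T
= 1.4774 × 1.056163 / 1.150230 = 1.4774 × 0.918219
F = 1.3566 USD per GBP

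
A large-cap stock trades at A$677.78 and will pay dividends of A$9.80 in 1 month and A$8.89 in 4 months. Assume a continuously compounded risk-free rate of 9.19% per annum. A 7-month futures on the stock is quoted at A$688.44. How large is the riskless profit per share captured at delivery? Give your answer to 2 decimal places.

A$7.31 per share

PV(dividends) I = 9.80·e^(−0.0919·1/12) + 8.89·e^(−0.0919·4/12) = 18.3470
Fair futures F* = (S − I)·e^(rT) = (677.78 − 18.3470)·e^0.053608 = 659.4330 × 1.055071 = 695.7486
Market A$688.44 < fair 695.7486: forward underpriced → reverse cash-and-carry (short the stock, invest proceeds at r, pay the dividends, go long the forward).
Profit at T = |F_mkt − F*| = |688.44 − 695.7486| = A$7.31 per share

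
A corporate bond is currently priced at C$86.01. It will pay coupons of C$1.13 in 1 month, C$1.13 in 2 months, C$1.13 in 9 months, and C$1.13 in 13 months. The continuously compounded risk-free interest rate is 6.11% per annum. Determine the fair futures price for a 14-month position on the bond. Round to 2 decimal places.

C$87.66

PV(coupons) I = 1.13·e^(−0.0611·1/12) + 1.13·e^(−0.0611·2/12) + 1.13·e^(−0.0611·9/12) + 1.13·e^(−0.0611·13/12)
I = 1.1243 + 1.1186 + 1.0794 + 1.0576 = 4.3799
F = (S − I)·e^(rT) = (86.01 − 4.3799) · e^(0.0611·14/12)
= 81.6301 · e^0.071283 = 81.6301 × 1.073885 = C$87.66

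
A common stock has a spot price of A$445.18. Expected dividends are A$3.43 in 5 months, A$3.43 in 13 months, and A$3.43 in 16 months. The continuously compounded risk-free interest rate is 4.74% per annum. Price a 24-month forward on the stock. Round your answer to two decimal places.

PV(dividends) I = 3.43·e^(−0.0474·5/12) + 3.43·e^(−0.0474·13/12) + 3.43·e^(−0.0474·16/12)
I = 3.3629 + 3.2583 + 3.2199 = 9.8411
F = (S − I)·e^(rT) = (445.18 − 9.8411) · e^(0.0474·24/12)
= 435.3389 · e^0.094800 = 435.3389 × 1.099439 = A$478.63

A$478.63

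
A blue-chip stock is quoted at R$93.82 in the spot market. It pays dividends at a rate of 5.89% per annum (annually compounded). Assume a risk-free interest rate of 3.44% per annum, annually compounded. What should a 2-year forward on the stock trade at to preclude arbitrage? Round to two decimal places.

F = S · (1+r)^T / (1+q)^T
= 93.82 × 1.069983 / 1.121269 = 93.82 × 0.954261
F = R$89.53

R$89.53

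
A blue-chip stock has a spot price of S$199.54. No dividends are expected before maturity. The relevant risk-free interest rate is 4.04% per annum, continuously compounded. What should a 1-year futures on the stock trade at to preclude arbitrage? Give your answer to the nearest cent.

F = S·e^(rT) = 199.54 · e^(0.0404 × 1)
= 199.54 · e^0.040400 = 199.54 × 1.041227
F = S$207.77

S$207.77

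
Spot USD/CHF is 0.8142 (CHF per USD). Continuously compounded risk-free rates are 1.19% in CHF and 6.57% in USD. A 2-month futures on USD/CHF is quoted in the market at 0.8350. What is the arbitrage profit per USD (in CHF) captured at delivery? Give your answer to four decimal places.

0.0281 per USD (in CHF)

Fair futures: F* = S·e^(carry·T), with carry = (r_CHF − r_USD) = 0.0119 − 0.0657 = -0.0538
F* = 0.8142 · e^(-0.0538 × 2/12) = 0.8142 · e^-0.008967 = 0.8142 × 0.991073 = 0.8069
Market 0.8350 > fair 0.8069: forward overpriced → cash-and-carry (buy spot, short the forward).
At maturity, profit = |F_mkt − F*| = |0.8350 − 0.8069| = 0.0281 per USD (in CHF)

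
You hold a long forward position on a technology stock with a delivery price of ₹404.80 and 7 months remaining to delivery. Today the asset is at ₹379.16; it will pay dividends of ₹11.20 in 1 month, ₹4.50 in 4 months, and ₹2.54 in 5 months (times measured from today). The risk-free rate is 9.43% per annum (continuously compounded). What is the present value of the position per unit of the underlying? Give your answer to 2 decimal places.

-₹21.89

PV(remaining dividends) I = 11.20·e^(−0.0943·1/12) + 4.50·e^(−0.0943·4/12) + 2.54·e^(−0.0943·5/12) = 17.9152
Current forward F = (S − I)·e^(rT) = (379.16 − 17.9152)·e^(0.0943·7/12) = 361.2448 × 1.056549 = 381.6728
Value (long) = (F − K)·e^(−rT) = (381.6728 − 404.80) × 0.946477 = -21.8894
Value = -₹21.89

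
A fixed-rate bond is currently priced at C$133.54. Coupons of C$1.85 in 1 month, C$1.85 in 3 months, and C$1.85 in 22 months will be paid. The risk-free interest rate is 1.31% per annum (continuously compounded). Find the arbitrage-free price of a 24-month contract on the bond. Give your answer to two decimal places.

PV(coupons) I = 1.85·e^(−0.0131·1/12) + 1.85·e^(−0.0131·3/12) + 1.85·e^(−0.0131·22/12)
I = 1.8480 + 1.8440 + 1.8061 = 5.4981
F = (S − I)·e^(rT) = (133.54 − 5.4981) · e^(0.0131·24/12)
= 128.0419 · e^0.026200 = 128.0419 × 1.026546 = C$131.44

C$131.44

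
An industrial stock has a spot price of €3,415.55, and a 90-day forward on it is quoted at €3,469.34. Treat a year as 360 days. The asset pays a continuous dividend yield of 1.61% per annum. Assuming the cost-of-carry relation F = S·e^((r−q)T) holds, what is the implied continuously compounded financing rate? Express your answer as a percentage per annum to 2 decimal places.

From F = S·e^((r−q)T): (r − q) = ln(F/S)/T
ln(3469.34/3415.55) = ln(1.015749) = 0.015626
(r − q) = 0.015626 / (90/360) = 0.062504
r = ln(F/S)/T + q = 0.062504 + 0.0161 = 0.078604
r = 7.86%

7.86%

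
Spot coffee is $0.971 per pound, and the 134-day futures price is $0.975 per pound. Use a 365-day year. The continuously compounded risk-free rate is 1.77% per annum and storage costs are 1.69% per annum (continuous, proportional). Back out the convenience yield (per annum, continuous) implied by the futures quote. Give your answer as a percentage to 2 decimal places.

2.34%

F = S·e^((r+u−y)T) ⇒ (r+u−y) = ln(F/S)/T
ln(0.975/0.971) = 0.004111; /T ⇒ 0.011198
y = r + u − ln(F/S)/T = 0.0177 + 0.0169 − 0.011198 = 0.023402
y = 2.34%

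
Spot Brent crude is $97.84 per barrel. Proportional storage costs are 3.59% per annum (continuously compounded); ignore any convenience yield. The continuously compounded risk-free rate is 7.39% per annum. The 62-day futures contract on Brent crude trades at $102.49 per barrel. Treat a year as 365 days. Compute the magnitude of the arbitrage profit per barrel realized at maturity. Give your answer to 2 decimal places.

Fair futures: F* = S·e^(carry·T), with carry = (r + u) = 0.0739 + 0.0359 = 0.1098
F* = 97.84 · e^(0.1098 × 62/365) = 97.84 · e^0.018651 = 97.84 × 1.018826 = $99.6819
Market $102.49 > fair $99.6819: forward overpriced → cash-and-carry (buy spot, short the forward).
At maturity, profit = |F_mkt − F*| = |102.49 − 99.6819| = $2.81 per barrel

$2.81 per barrel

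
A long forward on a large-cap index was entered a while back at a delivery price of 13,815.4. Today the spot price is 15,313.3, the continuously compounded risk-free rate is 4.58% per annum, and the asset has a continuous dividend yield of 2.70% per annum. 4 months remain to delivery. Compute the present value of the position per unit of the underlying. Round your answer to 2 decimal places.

1570.01

Current fair forward for the remaining 4 months: F = S·e^((r − q)·T), (r − q) = 0.0458 − 0.0270 = 0.0188
F = 15313.3 · e^(0.0188 × 4/12) = 15313.3 × 1.00628634 = 15409.5646
Value of long forward = (F − K)·e^(−rT) = (15409.5646 − 13815.4) · e^(−0.0458·4/12)
= 1594.1646 × 0.98484928 = 1570.01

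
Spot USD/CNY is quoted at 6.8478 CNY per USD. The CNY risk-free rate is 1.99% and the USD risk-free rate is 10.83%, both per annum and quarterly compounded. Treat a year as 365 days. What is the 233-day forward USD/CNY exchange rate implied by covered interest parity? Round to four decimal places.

By covered interest parity, F = S · (1+r_CNY/4)^(4T) / (1+r_USD/4)^(4T)
= 6.8478 × 1.012752 / 1.070595 = 6.8478 × 0.945971
F = 6.4778 CNY per USD

6.4778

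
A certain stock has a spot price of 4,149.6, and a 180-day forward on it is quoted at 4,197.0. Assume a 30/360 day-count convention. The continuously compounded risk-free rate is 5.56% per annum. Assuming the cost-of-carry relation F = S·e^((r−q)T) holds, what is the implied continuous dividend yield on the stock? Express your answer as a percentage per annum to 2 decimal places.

3.29%

From F = S·e^((r−q)T): (r − q) = ln(F/S)/T
ln(4197.0/4149.6) = ln(1.011423) = 0.011358
(r − q) = 0.011358 / (180/360) = 0.022716
q = r − ln(F/S)/T = 0.0556 − 0.022716 = 0.032884
q = 3.29%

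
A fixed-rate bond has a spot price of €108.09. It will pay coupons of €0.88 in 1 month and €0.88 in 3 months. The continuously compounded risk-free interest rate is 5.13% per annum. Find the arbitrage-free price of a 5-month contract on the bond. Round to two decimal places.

PV(coupons) I = 0.88·e^(−0.0513·1/12) + 0.88·e^(−0.0513·3/12)
I = 0.8762 + 0.8688 = 1.7450
F = (S − I)·e^(rT) = (108.09 − 1.7450) · e^(0.0513·5/12)
= 106.3450 · e^0.021375 = 106.3450 × 1.021605 = €108.64

€108.64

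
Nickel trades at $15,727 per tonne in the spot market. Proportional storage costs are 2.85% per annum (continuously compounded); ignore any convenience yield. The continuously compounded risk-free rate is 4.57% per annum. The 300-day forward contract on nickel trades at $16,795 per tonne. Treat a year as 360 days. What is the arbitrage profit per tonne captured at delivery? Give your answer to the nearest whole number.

Fair forward: F* = S·e^(carry·T), with carry = (r + u) = 0.0457 + 0.0285 = 0.0742
F* = 15727 · e^(0.0742 × 300/360) = 15727 · e^0.061833 = 15727 × 1.063785 = $16730.1467
Market $16795 > fair $16730.1467: forward overpriced → cash-and-carry (buy spot, short the forward).
At maturity, profit = |F_mkt − F*| = |16795 − 16730.1467| = $65 per tonne

$65 per tonne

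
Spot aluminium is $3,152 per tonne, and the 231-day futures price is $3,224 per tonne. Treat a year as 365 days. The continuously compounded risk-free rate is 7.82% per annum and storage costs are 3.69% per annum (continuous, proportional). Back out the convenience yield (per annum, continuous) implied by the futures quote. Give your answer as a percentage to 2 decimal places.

7.94%

F = S·e^((r+u−y)T) ⇒ (r+u−y) = ln(F/S)/T
ln(3224/3152) = 0.022586; /T ⇒ 0.035688
y = r + u − ln(F/S)/T = 0.0782 + 0.0369 − 0.035688 = 0.079412
y = 7.94%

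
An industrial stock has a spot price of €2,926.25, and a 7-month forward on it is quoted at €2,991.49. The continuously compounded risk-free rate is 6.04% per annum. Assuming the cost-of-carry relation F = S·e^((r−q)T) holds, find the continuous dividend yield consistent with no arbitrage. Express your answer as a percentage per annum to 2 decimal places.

From F = S·e^((r−q)T): (r − q) = ln(F/S)/T
ln(2991.49/2926.25) = ln(1.022295) = 0.022050
(r − q) = 0.022050 / (7/12) = 0.037800
q = r − ln(F/S)/T = 0.0604 − 0.037800 = 0.022600
q = 2.26%

2.26%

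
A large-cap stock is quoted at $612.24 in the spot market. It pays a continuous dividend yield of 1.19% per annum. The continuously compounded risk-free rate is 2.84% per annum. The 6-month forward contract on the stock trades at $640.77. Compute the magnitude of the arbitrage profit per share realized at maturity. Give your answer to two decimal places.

Fair forward: F* = S·e^(carry·T), with carry = (r − q) = 0.0284 − 0.0119 = 0.0165
F* = 612.24 · e^(0.0165 × 6/12) = 612.24 · e^0.008250 = 612.24 × 1.008284 = $617.3118
Market $640.77 > fair $617.3118: forward overpriced → cash-and-carry (buy spot, short the forward).
At maturity, profit = |F_mkt − F*| = |640.77 − 617.3118| = $23.46 per share

$23.46 per share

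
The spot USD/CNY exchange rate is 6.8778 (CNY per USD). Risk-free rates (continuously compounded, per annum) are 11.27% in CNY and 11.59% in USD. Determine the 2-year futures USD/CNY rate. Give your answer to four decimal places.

6.8339

F = S·e^((r_CNY − r_USD)T) = 6.8778 · e^((0.1127 − 0.1159) × 2)
= 6.8778 · e^-0.006400 = 6.8778 × 0.993620
F = 6.8339 CNY per USD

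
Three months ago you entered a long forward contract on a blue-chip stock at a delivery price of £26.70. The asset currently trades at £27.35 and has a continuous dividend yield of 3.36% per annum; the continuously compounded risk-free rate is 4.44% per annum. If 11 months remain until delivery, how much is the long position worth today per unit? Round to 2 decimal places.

Current fair forward for the remaining 11 months: F = S·e^((r − q)·T), (r − q) = 0.0444 − 0.0336 = 0.0108
F = 27.35 · e^(0.0108 × 11/12) = 27.35 × 1.009949 = 27.6221
Value of long forward = (F − K)·e^(−rT) = (27.6221 − 26.70) · e^(−0.0444·11/12)
= 0.9221 × 0.960117 = 0.89

£0.89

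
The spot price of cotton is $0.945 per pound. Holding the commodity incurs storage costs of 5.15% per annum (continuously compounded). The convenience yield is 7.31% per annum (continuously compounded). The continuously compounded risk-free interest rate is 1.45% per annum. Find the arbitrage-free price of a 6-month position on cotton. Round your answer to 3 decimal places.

Net carry = r + u − y = 0.0145 + 0.0515 − 0.0731 = -0.0071
F = S·e^((r+u−y)T) = 0.945 · e^(-0.0071 × 6/12) = 0.945 · e^-0.003550
= 0.945 × 0.996456 = $0.942 per pound

$0.942 per pound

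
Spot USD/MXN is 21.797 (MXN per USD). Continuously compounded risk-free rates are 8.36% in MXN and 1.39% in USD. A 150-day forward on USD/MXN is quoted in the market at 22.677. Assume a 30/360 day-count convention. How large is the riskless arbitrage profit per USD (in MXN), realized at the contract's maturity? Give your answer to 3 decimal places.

Fair forward: F* = S·e^(carry·T), with carry = (r_MXN − r_USD) = 0.0836 − 0.0139 = 0.0697
F* = 21.797 · e^(0.0697 × 150/360) = 21.797 · e^0.029042 = 21.797 × 1.029468 = 22.4393
Market 22.677 > fair 22.4393: forward overpriced → cash-and-carry (buy spot, short the forward).
At maturity, profit = |F_mkt − F*| = |22.677 − 22.4393| = 0.238 per USD (in MXN)

0.238 per USD (in MXN)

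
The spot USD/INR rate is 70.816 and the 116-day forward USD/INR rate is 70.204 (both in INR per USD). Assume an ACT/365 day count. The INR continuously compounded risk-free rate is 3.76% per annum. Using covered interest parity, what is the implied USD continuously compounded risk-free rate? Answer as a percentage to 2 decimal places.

F = S·e^((r_INR − r_USD)T) ⇒ r_USD = r_INR − ln(F/S)/T
ln(70.204/70.816) = -0.008680; /(116/365) = -0.027312
r_USD = 0.0376 + 0.027312 = 0.064912
r_USD = 6.49%

6.49%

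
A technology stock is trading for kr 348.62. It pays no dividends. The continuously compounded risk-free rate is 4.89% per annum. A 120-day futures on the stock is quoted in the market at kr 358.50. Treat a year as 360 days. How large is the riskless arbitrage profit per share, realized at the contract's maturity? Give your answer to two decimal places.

Fair futures: F* = S·e^(carry·T), with carry = r = 0.0489
F* = 348.62 · e^(0.0489 × 120/360) = 348.62 · e^0.016300 = 348.62 × 1.016434 = kr 354.3492
Market kr 358.50 > fair kr 354.3492: forward overpriced → cash-and-carry (buy spot, short the forward).
At maturity, profit = |F_mkt − F*| = |358.50 − 354.3492| = kr 4.15 per share

kr 4.15 per share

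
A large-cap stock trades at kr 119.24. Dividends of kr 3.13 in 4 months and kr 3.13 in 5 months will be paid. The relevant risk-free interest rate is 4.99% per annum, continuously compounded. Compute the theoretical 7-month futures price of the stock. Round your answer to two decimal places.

kr 116.44

PV(dividends) I = 3.13·e^(−0.0499·4/12) + 3.13·e^(−0.0499·5/12)
I = 3.0784 + 3.0656 = 6.1440
F = (S − I)·e^(rT) = (119.24 − 6.1440) · e^(0.0499·7/12)
= 113.0960 · e^0.029108 = 113.0960 × 1.029536 = kr 116.44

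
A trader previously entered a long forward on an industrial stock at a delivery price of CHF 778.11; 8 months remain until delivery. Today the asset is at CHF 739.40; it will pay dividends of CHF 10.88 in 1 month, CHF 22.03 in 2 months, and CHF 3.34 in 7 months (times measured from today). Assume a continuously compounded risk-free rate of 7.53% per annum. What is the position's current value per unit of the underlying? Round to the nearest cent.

-CHF 36.38

PV(remaining dividends) I = 10.88·e^(−0.0753·1/12) + 22.03·e^(−0.0753·2/12) + 3.34·e^(−0.0753·7/12) = 35.7637
Current forward F = (S − I)·e^(rT) = (739.40 − 35.7637)·e^(0.0753·8/12) = 703.6363 × 1.051481 = 739.8602
Value (long) = (F − K)·e^(−rT) = (739.8602 − 778.11) × 0.951039 = -36.3771
Value = -CHF 36.38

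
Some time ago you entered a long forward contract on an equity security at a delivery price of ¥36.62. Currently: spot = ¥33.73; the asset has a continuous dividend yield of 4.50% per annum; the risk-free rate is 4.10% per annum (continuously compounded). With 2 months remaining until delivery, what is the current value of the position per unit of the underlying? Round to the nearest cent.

-¥2.89

Current fair forward for the remaining 2 months: F = S·e^((r − q)·T), (r − q) = 0.0410 − 0.0450 = -0.0040
F = 33.73 · e^(-0.0040 × 2/12) = 33.73 × 0.999334 = 33.7075
Value of long forward = (F − K)·e^(−rT) = (33.7075 − 36.62) · e^(−0.0410·2/12)
= -2.9125 × 0.993190 = -2.89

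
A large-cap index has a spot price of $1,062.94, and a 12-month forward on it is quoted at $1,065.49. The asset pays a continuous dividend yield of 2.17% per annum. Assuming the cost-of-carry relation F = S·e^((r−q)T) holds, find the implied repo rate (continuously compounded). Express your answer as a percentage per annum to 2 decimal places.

From F = S·e^((r−q)T): (r − q) = ln(F/S)/T
ln(1065.49/1062.94) = ln(1.002399) = 0.002396
(r − q) = 0.002396 / (12/12) = 0.002396
r = ln(F/S)/T + q = 0.002396 + 0.0217 = 0.024096
r = 2.41%

2.41%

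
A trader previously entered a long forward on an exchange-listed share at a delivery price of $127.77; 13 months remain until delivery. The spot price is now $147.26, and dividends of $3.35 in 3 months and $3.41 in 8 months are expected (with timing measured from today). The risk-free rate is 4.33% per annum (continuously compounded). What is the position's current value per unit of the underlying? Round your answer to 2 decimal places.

PV(remaining dividends) I = 3.35·e^(−0.0433·3/12) + 3.41·e^(−0.0433·8/12) = 6.6269
Current forward F = (S − I)·e^(rT) = (147.26 − 6.6269)·e^(0.0433·13/12) = 140.6331 × 1.048026 = 147.3871
Value (long) = (F − K)·e^(−rT) = (147.3871 − 127.77) × 0.954175 = 18.7181
Value = $18.72

$18.72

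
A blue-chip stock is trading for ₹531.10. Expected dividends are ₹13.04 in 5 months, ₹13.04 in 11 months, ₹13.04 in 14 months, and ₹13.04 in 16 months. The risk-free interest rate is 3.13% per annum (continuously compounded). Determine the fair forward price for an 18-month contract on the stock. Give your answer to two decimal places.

₹503.57

PV(dividends) I = 13.04·e^(−0.0313·5/12) + 13.04·e^(−0.0313·11/12) + 13.04·e^(−0.0313·14/12) + 13.04·e^(−0.0313·16/12)
I = 12.8710 + 12.6712 + 12.5724 + 12.5070 = 50.6216
F = (S − I)·e^(rT) = (531.10 − 50.6216) · e^(0.0313·18/12)
= 480.4784 · e^0.046950 = 480.4784 × 1.048070 = ₹503.57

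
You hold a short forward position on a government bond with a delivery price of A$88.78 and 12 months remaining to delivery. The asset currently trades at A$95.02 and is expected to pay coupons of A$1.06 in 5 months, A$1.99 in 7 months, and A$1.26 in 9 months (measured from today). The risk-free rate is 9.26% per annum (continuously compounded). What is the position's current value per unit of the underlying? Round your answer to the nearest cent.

-A$10.01

PV(remaining coupons) I = 1.06·e^(−0.0926·5/12) + 1.99·e^(−0.0926·7/12) + 1.26·e^(−0.0926·9/12) = 4.0807
Current forward F = (S − I)·e^(rT) = (95.02 − 4.0807)·e^(0.0926·12/12) = 90.9393 × 1.097023 = 99.7625
Value (long) = (F − K)·e^(−rT) = (99.7625 − 88.78) × 0.911558 = 10.0112
Short position value = −(long value) = -A$10.01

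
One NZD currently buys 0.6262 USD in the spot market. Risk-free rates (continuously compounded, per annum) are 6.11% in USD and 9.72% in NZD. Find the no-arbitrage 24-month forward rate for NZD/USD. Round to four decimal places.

F = S·e^((r_USD − r_NZD)T) = 0.6262 · e^((0.0611 − 0.0972) × 24/12)
= 0.6262 · e^-0.072200 = 0.6262 × 0.930345
F = 0.5826 USD per NZD

0.5826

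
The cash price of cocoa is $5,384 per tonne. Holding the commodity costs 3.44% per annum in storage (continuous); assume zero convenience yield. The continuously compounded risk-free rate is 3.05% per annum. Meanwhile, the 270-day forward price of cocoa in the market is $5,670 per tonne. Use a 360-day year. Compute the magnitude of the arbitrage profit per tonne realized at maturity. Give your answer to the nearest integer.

$17 per tonne

Fair forward: F* = S·e^(carry·T), with carry = (r + u) = 0.0305 + 0.0344 = 0.0649
F* = 5384 · e^(0.0649 × 270/360) = 5384 · e^0.048675 = 5384 × 1.049879 = $5652.5485
Market $5670 > fair $5652.5485: forward overpriced → cash-and-carry (buy spot, short the forward).
At maturity, profit = |F_mkt − F*| = |5670 − 5652.5485| = $17 per tonne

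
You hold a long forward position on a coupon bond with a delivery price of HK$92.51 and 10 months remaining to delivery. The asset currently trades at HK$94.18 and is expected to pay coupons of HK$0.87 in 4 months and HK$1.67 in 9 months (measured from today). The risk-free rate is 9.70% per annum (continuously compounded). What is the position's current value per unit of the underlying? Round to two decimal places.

PV(remaining coupons) I = 0.87·e^(−0.0970·4/12) + 1.67·e^(−0.0970·9/12) = 2.3951
Current forward F = (S − I)·e^(rT) = (94.18 − 2.3951)·e^(0.0970·10/12) = 91.7849 × 1.084190 = 99.5123
Value (long) = (F − K)·e^(−rT) = (99.5123 − 92.51) × 0.922347 = 6.4586
Value = HK$6.46

HK$6.46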